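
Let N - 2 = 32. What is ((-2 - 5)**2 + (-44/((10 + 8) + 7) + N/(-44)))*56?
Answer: 715596/275 ≈ 2602.2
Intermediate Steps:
N = 34 (N = 2 + 32 = 34)
((-2 - 5)**2 + (-44/((10 + 8) + 7) + N/(-44)))*56 = ((-2 - 5)**2 + (-44/((10 + 8) + 7) + 34/(-44)))*56 = ((-7)**2 + (-44/(18 + 7) + 34*(-1/44)))*56 = (49 + (-44/25 - 17/22))*56 = (49 - 1393/550)*56 = (25557/550)*56 = 715596/275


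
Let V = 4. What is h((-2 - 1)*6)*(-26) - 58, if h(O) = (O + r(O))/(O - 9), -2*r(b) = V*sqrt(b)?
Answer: -226/3 - 52*I*sqrt(2)/9 ≈ -75.333 - 8.171*I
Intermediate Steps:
r(b) = -2*sqrt(b)
h(O) = (O - 2*sqrt(O))/(-9 + O) (h(O) = (O - 2*sqrt(O))/(O - 9) = (O - 2*sqrt(O))/(-9 + O))
h((-2 - 1)*6)*(-26) - 58 = (((-2 - 1)*6 - 2*sqrt(6)*sqrt(-2 - 1))/(-9 + (-2 - 1)*6))*(-26) - 58 = ((-3*6 - 2*3*I*sqrt(2))/(-9 - 3*6))*(-26) - 58 = ((-18 - 6*I*sqrt(2))/(-9 - 18))*(-26) - 58 = ((-18 - 6*I*sqrt(2))/(-27))*(-26) - 58 = -(-18 - 6*I*sqrt(2))/27*(-26) - 58 = (2/3 + 2*I*sqrt(2)/9)*(-26) - 58 = (-52/3 - 52*I*sqrt(2)/9) - 58 = -226/3 - 52*I*sqrt(2)/9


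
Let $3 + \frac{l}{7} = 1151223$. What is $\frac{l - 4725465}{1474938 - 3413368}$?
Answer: $- \frac{666615}{387686} \approx -1.7195$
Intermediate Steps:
$l = 8058540$ ($l = -21 + 7 \cdot 1151223 = -21 + 8058561 = 8058540$)
$\frac{l - 4725465}{1474938 - 3413368} = \frac{8058540 - 4725465}{1474938 - 3413368} = \frac{3333075}{-1938430} = 3333075 \left(- \frac{1}{1938430}\right) = - \frac{666615}{387686}$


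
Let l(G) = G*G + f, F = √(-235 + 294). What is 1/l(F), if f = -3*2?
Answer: 1/53 ≈ 0.018868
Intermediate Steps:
F = √59 ≈ 7.6811
f = -6
l(G) = -6 + G² (l(G) = G*G - 6 = G² - 6 = -6 + G²)
1/l(F) = 1/(-6 + (√59)²) = 1/(-6 + 59) = 1/53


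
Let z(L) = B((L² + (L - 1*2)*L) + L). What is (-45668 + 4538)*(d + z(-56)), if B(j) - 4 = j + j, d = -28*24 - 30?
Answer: -491832540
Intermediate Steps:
d = -702 (d = -672 - 30 = -702)
B(j) = 4 + 2*j (B(j) = 4 + (j + j) = 4 + 2*j)
z(L) = 4 + 2*L + 2*L² + 2*L*(-2 + L) (z(L) = 4 + 2*((L² + (L - 1*2)*L) + L) = 4 + 2*((L² + (L - 2)*L) + L) = 4 + 2*((L² + (-2 + L)*L) + L) = 4 + 2*((L² + L*(-2 + L)) + L) = 4 + 2*(L + L² + L*(-2 + L)) = 4 + (2*L + 2*L² + 2*L*(-2 + L)) = 4 + 2*L + 2*L² + 2*L*(-2 + L))
(-45668 + 4538)*(d + z(-56)) = (-45668 + 4538)*(-702 + (4 + 2*(-56)*(-1 + 2*(-56)))) = -41130*(-702 + (4 + 2*(-56)*(-1 - 112))) = -41130*(-702 + (4 + 2*(-56)*(-113))) = -41130*(-702 + (4 + 12656)) = -41130*(-702 + 12660) = -41130*11958 = -491832540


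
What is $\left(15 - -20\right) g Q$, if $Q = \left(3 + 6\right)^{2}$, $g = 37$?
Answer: $104895$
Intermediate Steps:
$Q = 81$ ($Q = 9^{2} = 81$)
$\left(15 - -20\right) g Q = \left(15 - -20\right) 37 \cdot 81 = \left(15 + 20\right) 37 \cdot 81 = 35 \cdot 37 \cdot 81 = 1295 \cdot 81 = 104895$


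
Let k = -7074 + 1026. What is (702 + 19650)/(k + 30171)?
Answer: 6784/8041 ≈ 0.84368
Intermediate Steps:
k = -6048
(702 + 19650)/(k + 30171) = (702 + 19650)/(-6048 + 30171) = 20352/24123 = 20352*(1/24123) = 6784/8041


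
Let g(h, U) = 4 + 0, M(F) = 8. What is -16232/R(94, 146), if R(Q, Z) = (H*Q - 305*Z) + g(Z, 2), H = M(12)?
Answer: 8116/21887 ≈ 0.37081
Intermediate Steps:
H = 8
g(h, U) = 4
R(Q, Z) = 4 - 305*Z + 8*Q (R(Q, Z) = (8*Q - 305*Z) + 4 = (-305*Z + 8*Q) + 4 = 4 - 305*Z + 8*Q)
-16232/R(94, 146) = -16232/(4 - 305*146 + 8*94) = -16232/(4 - 44530 + 752) = -16232/(-43774) = -16232*(-1/43774) = 8116/21887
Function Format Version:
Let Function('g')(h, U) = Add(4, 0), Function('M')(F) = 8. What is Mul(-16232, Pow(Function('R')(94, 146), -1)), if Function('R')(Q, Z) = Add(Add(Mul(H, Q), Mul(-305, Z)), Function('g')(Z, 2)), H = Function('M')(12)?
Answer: Rational(8116, 21887) ≈ 0.37081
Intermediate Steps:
H = 8
Function('g')(h, U) = 4
Function('R')(Q, Z) = Add(4, Mul(-305, Z), Mul(8, Q)) (Function('R')(Q, Z) = Add(Add(Mul(8, Q), Mul(-305, Z)), 4) = Add(Add(Mul(-305, Z), Mul(8, Q)), 4) = Add(4, Mul(-305, Z), Mul(8, Q)))
Mul(-16232, Pow(Function('R')(94, 146), -1)) = Mul(-16232, Pow(Add(4, Mul(-305, 146), Mul(8, 94)), -1)) = Mul(-16232, Pow(Add(4, -44530, 752), -1)) = Mul(-16232, Pow(-43774, -1)) = Mul(-16232, Rational(-1, 43774)) = Rational(8116, 21887)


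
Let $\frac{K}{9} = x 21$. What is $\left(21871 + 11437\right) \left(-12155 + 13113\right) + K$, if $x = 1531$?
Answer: $32198423$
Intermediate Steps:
$K = 289359$ ($K = 9 \cdot 1531 \cdot 21 = 9 \cdot 32151 = 289359$)
$\left(21871 + 11437\right) \left(-12155 + 13113\right) + K = \left(21871 + 11437\right) \left(-12155 + 13113\right) + 289359 = 33308 \cdot 958 + 289359 = 31909064 + 289359 = 32198423$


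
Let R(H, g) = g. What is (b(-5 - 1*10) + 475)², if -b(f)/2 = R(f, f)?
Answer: 255025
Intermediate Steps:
b(f) = -2*f
(b(-5 - 1*10) + 475)² = (-2*(-5 - 1*10) + 475)² = (-2*(-5 - 10) + 475)² = (-2*(-15) + 475)² = (30 + 475)² = 505² = 255025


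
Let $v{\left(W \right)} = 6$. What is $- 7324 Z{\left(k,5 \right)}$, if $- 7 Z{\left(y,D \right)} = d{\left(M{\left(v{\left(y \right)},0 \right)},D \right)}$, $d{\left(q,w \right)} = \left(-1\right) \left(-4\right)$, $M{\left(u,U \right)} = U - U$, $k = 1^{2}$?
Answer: $\frac{29296}{7} \approx 4185.1$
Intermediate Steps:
$k = 1$
$M{\left(u,U \right)} = 0$
$d{\left(q,w \right)} = 4$
$Z{\left(y,D \right)} = - \frac{4}{7}$ ($Z{\left(y,D \right)} = \left(- \frac{1}{7}\right) 4 = - \frac{4}{7}$)
$- 7324 Z{\left(k,5 \right)} = \left(-7324\right) \left(- \frac{4}{7}\right) = \frac{29296}{7}$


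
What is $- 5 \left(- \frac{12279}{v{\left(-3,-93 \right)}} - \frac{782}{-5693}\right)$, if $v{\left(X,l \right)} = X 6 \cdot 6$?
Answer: $- \frac{116648005}{204948} \approx -569.16$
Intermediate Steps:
$v{\left(X,l \right)} = 36 X$ ($v{\left(X,l \right)} = 6 X 6 = 36 X$)
$- 5 \left(- \frac{12279}{v{\left(-3,-93 \right)}} - \frac{782}{-5693}\right) = - 5 \left(- \frac{12279}{36 \left(-3\right)} - \frac{782}{-5693}\right) = - 5 \left(- \frac{12279}{-108} - - \frac{782}{5693}\right) = - 5 \left(\left(-12279\right) \left(- \frac{1}{108}\right) + \frac{782}{5693}\right) = - 5 \left(\frac{4093}{36} + \frac{782}{5693}\right) = \left(-5\right) \frac{23329601}{204948} = - \frac{116648005}{204948}$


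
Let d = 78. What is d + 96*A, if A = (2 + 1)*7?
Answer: 2094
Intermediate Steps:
A = 21 (A = 3*7 = 21)
d + 96*A = 78 + 96*21 = 78 + 2016 = 2094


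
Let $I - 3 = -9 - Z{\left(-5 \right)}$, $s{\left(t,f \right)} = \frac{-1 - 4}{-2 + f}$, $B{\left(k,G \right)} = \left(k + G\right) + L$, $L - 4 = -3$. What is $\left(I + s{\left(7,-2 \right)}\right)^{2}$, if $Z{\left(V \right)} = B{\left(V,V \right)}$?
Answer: $\frac{289}{16} \approx 18.063$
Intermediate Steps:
$L = 1$ ($L = 4 - 3 = 1$)
$B{\left(k,G \right)} = 1 + G + k$ ($B{\left(k,G \right)} = \left(k + G\right) + 1 = \left(G + k\right) + 1 = 1 + G + k$)
$Z{\left(V \right)} = 1 + 2 V$ ($Z{\left(V \right)} = 1 + V + V = 1 + 2 V$)
$s{\left(t,f \right)} = - \frac{5}{-2 + f}$
$I = 3$ ($I = 3 - \left(10 - 10\right) = 3 - 0 = 3 + \left(-9 + 9\right) = 3 + 0 = 3$)
$\left(I + s{\left(7,-2 \right)}\right)^{2} = \left(3 - \frac{5}{-2 - 2}\right)^{2} = \left(3 - \frac{5}{-4}\right)^{2} = \left(3 - - \frac{5}{4}\right)^{2} = \left(3 + \frac{5}{4}\right)^{2} = \left(\frac{17}{4}\right)^{2} = \frac{289}{16}$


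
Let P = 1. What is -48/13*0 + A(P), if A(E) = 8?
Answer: 8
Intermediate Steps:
-48/13*0 + A(P) = -48/13*0 + 8 = 0 + 8 = 8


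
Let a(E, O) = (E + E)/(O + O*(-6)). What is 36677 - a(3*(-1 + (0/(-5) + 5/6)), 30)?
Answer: 5501549/150 ≈ 36677.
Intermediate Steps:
a(E, O) = -2*E/(5*O) (a(E, O) = (2*E)/(O - 6*O) = (2*E)/((-5*O)) = (2*E)*(-1/(5*O)) = -2*E/(5*O))
36677 - a(3*(-1 + (0/(-5) + 5/6)), 30) = 36677 - (-2)*3*(-1 + (0/(-5) + 5/6))/(5*30) = 36677 - (-2)*3*(-1 + (0*(-1/5) + 5*(1/6)))/(5*30) = 36677 - (-2)*3*(-1 + (0 + 5/6))/(5*30) = 36677 - (-2)*3*(-1 + 5/6)/(5*30) = 36677 - (-2)*3*(-1/6)/(5*30) = 36677 - (-2)*(-1)/(5*2*30) = 36677 - 1*1/150 = 36677 - 1/150 = 5501549/150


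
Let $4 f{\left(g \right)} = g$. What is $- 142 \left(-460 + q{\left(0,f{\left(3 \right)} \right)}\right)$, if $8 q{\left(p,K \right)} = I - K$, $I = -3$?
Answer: $\frac{1046185}{16} \approx 65387.0$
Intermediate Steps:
$f{\left(g \right)} = \frac{g}{4}$
$q{\left(p,K \right)} = - \frac{3}{8} - \frac{K}{8}$ ($q{\left(p,K \right)} = \frac{-3 - K}{8} = - \frac{3}{8} - \frac{K}{8}$)
$- 142 \left(-460 + q{\left(0,f{\left(3 \right)} \right)}\right) = - 142 \left(-460 - \left(\frac{3}{8} + \frac{\frac{1}{4} \cdot 3}{8}\right)\right) = - 142 \left(-460 - \frac{15}{32}\right) = \left(-142\right) \left(- \frac{14735}{32}\right) = \frac{1046185}{16}$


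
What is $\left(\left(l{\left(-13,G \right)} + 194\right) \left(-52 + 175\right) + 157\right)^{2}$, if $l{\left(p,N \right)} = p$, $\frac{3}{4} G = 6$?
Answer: $502656400$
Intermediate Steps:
$G = 8$ ($G = \frac{4}{3} \cdot 6 = 8$)
$\left(\left(l{\left(-13,G \right)} + 194\right) \left(-52 + 175\right) + 157\right)^{2} = \left(\left(-13 + 194\right) \left(-52 + 175\right) + 157\right)^{2} = \left(181 \cdot 123 + 157\right)^{2} = \left(22263 + 157\right)^{2} = 22420^{2} = 502656400$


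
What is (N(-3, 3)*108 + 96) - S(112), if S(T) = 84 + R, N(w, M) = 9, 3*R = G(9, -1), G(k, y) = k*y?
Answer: 987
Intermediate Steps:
R = -3 (R = (9*(-1))/3 = (⅓)*(-9) = -3)
S(T) = 81 (S(T) = 84 - 3 = 81)
(N(-3, 3)*108 + 96) - S(112) = (9*108 + 96) - 1*81 = (972 + 96) - 81 = 1068 - 81 = 987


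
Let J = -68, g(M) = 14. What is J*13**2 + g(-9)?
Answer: -11478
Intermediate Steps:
J*13**2 + g(-9) = -68*13**2 + 14 = -68*169 + 14 = -11492 + 14 = -11478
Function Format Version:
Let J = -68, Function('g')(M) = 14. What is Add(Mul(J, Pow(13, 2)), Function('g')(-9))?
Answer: -11478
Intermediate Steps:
Add(Mul(J, Pow(13, 2)), Function('g')(-9)) = Add(Mul(-68, Pow(13, 2)), 14) = Add(Mul(-68, 169), 14) = Add(-11492, 14) = -11478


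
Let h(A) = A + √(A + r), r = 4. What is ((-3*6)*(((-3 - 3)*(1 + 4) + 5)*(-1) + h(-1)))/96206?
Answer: -216/48103 - 9*√3/48103 ≈ -0.0048144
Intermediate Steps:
h(A) = A + √(4 + A) (h(A) = A + √(A + 4) = A + √(4 + A))
((-3*6)*(((-3 - 3)*(1 + 4) + 5)*(-1) + h(-1)))/96206 = ((-3*6)*(((-3 - 3)*(1 + 4) + 5)*(-1) + (-1 + √(4 - 1))))/96206 = -18*((-6*5 + 5)*(-1) + (-1 + √3))*(1/96206) = -18*((-30 + 5)*(-1) + (-1 + √3))*(1/96206) = -18*(-25*(-1) + (-1 + √3))*(1/96206) = -18*(25 + (-1 + √3))*(1/96206) = -18*(24 + √3)*(1/96206) = (-432 - 18*√3)*(1/96206) = -216/48103 - 9*√3/48103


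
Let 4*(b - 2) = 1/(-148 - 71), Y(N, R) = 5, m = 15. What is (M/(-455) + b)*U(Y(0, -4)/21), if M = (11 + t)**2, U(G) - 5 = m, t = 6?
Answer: 543541/19929 ≈ 27.274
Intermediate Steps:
U(G) = 20 (U(G) = 5 + 15 = 20)
M = 289 (M = (11 + 6)**2 = 17**2 = 289)
b = 1751/876 (b = 2 + 1/(4*(-148 - 71)) = 2 + (1/4)/(-219) = 2 + (1/4)*(-1/219) = 2 - 1/876 = 1751/876 ≈ 1.9989)
(M/(-455) + b)*U(Y(0, -4)/21) = (289/(-455) + 1751/876)*20 = (289*(-1/455) + 1751/876)*20 = (-289/455 + 1751/876)*20 = (543541/398580)*20 = 543541/19929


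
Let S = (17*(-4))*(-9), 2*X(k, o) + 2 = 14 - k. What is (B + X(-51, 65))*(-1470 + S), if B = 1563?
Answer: -1368081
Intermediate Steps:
X(k, o) = 6 - k/2 (X(k, o) = -1 + (14 - k)/2 = -1 + (7 - k/2) = 6 - k/2)
S = 612 (S = -68*(-9) = 612)
(B + X(-51, 65))*(-1470 + S) = (1563 + (6 - ½*(-51)))*(-1470 + 612) = (1563 + (6 + 51/2))*(-858) = (1563 + 63/2)*(-858) = (3189/2)*(-858) = -1368081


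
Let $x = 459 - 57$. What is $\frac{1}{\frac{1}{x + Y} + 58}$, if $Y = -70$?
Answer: $\frac{332}{19257} \approx 0.01724$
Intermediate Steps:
$x = 402$
$\frac{1}{\frac{1}{x + Y} + 58} = \frac{1}{\frac{1}{402 - 70} + 58} = \frac{1}{\frac{1}{332} + 58} = \frac{1}{\frac{19257}{332}} = \frac{332}{19257}$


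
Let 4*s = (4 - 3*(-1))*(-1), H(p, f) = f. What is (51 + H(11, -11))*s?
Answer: -70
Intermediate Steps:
s = -7/4 (s = ((4 - 3*(-1))*(-1))/4 = ((4 + 3)*(-1))/4 = (7*(-1))/4 = (¼)*(-7) = -7/4 ≈ -1.7500)
(51 + H(11, -11))*s = (51 - 11)*(-7/4) = 40*(-7/4) = -70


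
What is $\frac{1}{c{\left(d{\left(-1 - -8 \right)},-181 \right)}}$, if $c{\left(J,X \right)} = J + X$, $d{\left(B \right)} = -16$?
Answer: $- \frac{1}{197} \approx -0.0050761$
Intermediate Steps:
$\frac{1}{c{\left(d{\left(-1 - -8 \right)},-181 \right)}} = \frac{1}{-16 - 181} = \frac{1}{-197} = - \frac{1}{197}$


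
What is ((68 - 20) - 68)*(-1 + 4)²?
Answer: -180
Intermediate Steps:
((68 - 20) - 68)*(-1 + 4)² = (48 - 68)*3² = -20*9 = -180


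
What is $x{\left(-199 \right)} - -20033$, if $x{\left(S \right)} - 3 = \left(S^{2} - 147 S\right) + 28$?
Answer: $88918$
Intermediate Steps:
$x{\left(S \right)} = 31 + S^{2} - 147 S$ ($x{\left(S \right)} = 3 + \left(\left(S^{2} - 147 S\right) + 28\right) = 3 + \left(28 + S^{2} - 147 S\right) = 31 + S^{2} - 147 S$)
$x{\left(-199 \right)} - -20033 = \left(31 + \left(-199\right)^{2} - -29253\right) - -20033 = \left(31 + 39601 + 29253\right) + 20033 = 68885 + 20033 = 88918$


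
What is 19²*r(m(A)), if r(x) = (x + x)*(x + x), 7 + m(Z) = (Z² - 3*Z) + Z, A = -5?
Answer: 1132096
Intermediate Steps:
m(Z) = -7 + Z² - 2*Z (m(Z) = -7 + ((Z² - 3*Z) + Z) = -7 + (Z² - 2*Z) = -7 + Z² - 2*Z)
r(x) = 4*x² (r(x) = (2*x)*(2*x) = 4*x²)
19²*r(m(A)) = 19²*(4*(-7 + (-5)² - 2*(-5))²) = 361*(4*(-7 + 25 + 10)²) = 361*(4*28²) = 361*(4*784) = 361*3136 = 1132096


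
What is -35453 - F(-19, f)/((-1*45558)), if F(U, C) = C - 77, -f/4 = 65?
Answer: -1615168111/45558 ≈ -35453.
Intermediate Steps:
f = -260 (f = -4*65 = -260)
F(U, C) = -77 + C
-35453 - F(-19, f)/((-1*45558)) = -35453 - (-77 - 260)/((-1*45558)) = -35453 - (-337)/(-45558) = -35453 - (-337)*(-1)/45558 = -35453 - 1*337/45558 = -35453 - 337/45558 = -1615168111/45558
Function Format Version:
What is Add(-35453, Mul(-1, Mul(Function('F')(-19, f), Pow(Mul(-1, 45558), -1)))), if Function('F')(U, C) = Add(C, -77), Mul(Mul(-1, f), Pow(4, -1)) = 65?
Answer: Rational(-1615168111, 45558) ≈ -35453.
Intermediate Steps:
f = -260 (f = Mul(-4, 65) = -260)
Function('F')(U, C) = Add(-77, C)
Add(-35453, Mul(-1, Mul(Function('F')(-19, f), Pow(Mul(-1, 45558), -1)))) = Add(-35453, Mul(-1, Mul(Add(-77, -260), Pow(Mul(-1, 45558), -1)))) = Add(-35453, Mul(-1, Mul(-337, Pow(-45558, -1)))) = Add(-35453, Mul(-1, Mul(-337, Rational(-1, 45558)))) = Add(-35453, Mul(-1, Rational(337, 45558))) = Add(-35453, Rational(-337, 45558)) = Rational(-1615168111, 45558)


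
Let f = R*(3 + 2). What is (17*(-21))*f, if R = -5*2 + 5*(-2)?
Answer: 35700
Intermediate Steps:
R = -20 (R = -10 - 10 = -20)
f = -100 (f = -20*(3 + 2) = -20*5 = -100)
(17*(-21))*f = (17*(-21))*(-100) = -357*(-100) = 35700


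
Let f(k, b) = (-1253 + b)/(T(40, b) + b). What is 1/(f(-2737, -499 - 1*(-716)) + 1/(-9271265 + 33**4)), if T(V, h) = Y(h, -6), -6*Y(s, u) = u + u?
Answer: -1770690336/8376416603 ≈ -0.21139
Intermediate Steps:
Y(s, u) = -u/3 (Y(s, u) = -(u + u)/6 = -u/3)
T(V, h) = 2 (T(V, h) = -1/3*(-6) = 2)
f(k, b) = (-1253 + b)/(2 + b)
1/(f(-2737, -499 - 1*(-716)) + 1/(-9271265 + 33**4)) = 1/((-1253 + (-499 - 1*(-716)))/(2 + (-499 - 1*(-716))) + 1/(-9271265 + 33**4)) = 1/((-1253 + (-499 + 716))/(2 + (-499 + 716)) + 1/(-9271265 + 1185921)) = 1/((-1253 + 217)/(2 + 217) + 1/(-8085344)) = 1/(-1036/219 - 1/8085344) = 1/(-8376416603/1770690336) = -1770690336/8376416603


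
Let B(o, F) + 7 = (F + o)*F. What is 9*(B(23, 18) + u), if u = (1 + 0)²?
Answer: 6588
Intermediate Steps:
B(o, F) = -7 + F*(F + o) (B(o, F) = -7 + (F + o)*F = -7 + F*(F + o))
u = 1 (u = 1² = 1)
9*(B(23, 18) + u) = 9*((-7 + 18² + 18*23) + 1) = 9*((-7 + 324 + 414) + 1) = 9*(731 + 1) = 9*732 = 6588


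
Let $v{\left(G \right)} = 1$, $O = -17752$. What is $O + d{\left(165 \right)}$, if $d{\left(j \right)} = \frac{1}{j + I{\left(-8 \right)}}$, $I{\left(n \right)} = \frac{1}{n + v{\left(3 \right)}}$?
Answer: $- \frac{20485801}{1154} \approx -17752.0$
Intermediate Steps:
$I{\left(n \right)} = \frac{1}{1 + n}$ ($I{\left(n \right)} = \frac{1}{n + 1} = \frac{1}{1 + n}$)
$d{\left(j \right)} = \frac{1}{- \frac{1}{7} + j}$ ($d{\left(j \right)} = \frac{1}{j + \frac{1}{1 - 8}} = \frac{1}{j + \frac{1}{-7}} = \frac{1}{j - \frac{1}{7}} = \frac{1}{- \frac{1}{7} + j}$)
$O + d{\left(165 \right)} = -17752 + \frac{7}{-1 + 7 \cdot 165} = -17752 + \frac{7}{-1 + 1155} = -17752 + \frac{7}{1154} = - \frac{20485801}{1154}$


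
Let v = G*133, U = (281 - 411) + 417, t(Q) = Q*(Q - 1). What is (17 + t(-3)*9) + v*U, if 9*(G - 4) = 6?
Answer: 534769/3 ≈ 1.7826e+5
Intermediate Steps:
t(Q) = Q*(-1 + Q)
G = 14/3 (G = 4 + (⅑)*6 = 4 + ⅔ = 14/3 ≈ 4.6667)
U = 287 (U = -130 + 417 = 287)
v = 1862/3 (v = (14/3)*133 = 1862/3 ≈ 620.67)
(17 + t(-3)*9) + v*U = (17 - 3*(-1 - 3)*9) + (1862/3)*287 = (17 - 3*(-4)*9) + 534394/3 = (17 + 12*9) + 534394/3 = (17 + 108) + 534394/3 = 125 + 534394/3 = 534769/3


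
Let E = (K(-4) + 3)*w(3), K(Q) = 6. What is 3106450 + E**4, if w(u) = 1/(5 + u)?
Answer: 12724025761/4096 ≈ 3.1065e+6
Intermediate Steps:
E = 9/8 (E = (6 + 3)/(5 + 3) = 9/8 ≈ 1.1250)
3106450 + E**4 = 3106450 + (9/8)**4 = 3106450 + 6561/4096 = 12724025761/4096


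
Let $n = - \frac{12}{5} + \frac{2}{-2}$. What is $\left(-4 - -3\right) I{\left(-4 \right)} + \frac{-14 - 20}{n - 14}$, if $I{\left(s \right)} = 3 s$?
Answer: $\frac{1214}{87} \approx 13.954$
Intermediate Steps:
$n = - \frac{17}{5}$ ($n = \left(-12\right) \frac{1}{5} + 2 \left(- \frac{1}{2}\right) = - \frac{12}{5} - 1 = - \frac{17}{5} \approx -3.4$)
$\left(-4 - -3\right) I{\left(-4 \right)} + \frac{-14 - 20}{n - 14} = \left(-4 - -3\right) 3 \left(-4\right) + \frac{-14 - 20}{- \frac{17}{5} - 14} = \left(-4 + 3\right) \left(-12\right) - \frac{34}{- \frac{87}{5}} = \left(-1\right) \left(-12\right) - - \frac{170}{87} = 12 + \frac{170}{87} = \frac{1214}{87}$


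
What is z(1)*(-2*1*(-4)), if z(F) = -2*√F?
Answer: -16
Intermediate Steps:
z(1)*(-2*1*(-4)) = (-2*√1)*(-2*1*(-4)) = (-2*1)*(-2*(-4)) = -2*8 = -16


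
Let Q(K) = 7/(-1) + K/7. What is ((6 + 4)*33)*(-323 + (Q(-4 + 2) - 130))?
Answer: -1063260/7 ≈ -1.5189e+5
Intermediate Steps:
Q(K) = -7 + K/7 (Q(K) = 7*(-1) + K*(1/7) = -7 + K/7)
((6 + 4)*33)*(-323 + (Q(-4 + 2) - 130)) = ((6 + 4)*33)*(-323 + ((-7 + (-4 + 2)/7) - 130)) = (10*33)*(-323 + ((-7 + (1/7)*(-2)) - 130)) = 330*(-323 + ((-7 - 2/7) - 130)) = 330*(-323 + (-51/7 - 130)) = 330*(-323 - 961/7) = 330*(-3222/7) = -1063260/7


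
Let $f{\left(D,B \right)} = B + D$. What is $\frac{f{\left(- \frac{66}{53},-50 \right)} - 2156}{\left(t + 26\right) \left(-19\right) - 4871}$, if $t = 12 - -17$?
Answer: $\frac{29246}{78387} \approx 0.3731$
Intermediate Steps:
$t = 29$ ($t = 12 + 17 = 29$)
$\frac{f{\left(- \frac{66}{53},-50 \right)} - 2156}{\left(t + 26\right) \left(-19\right) - 4871} = \frac{\left(-50 - \frac{66}{53}\right) - 2156}{\left(29 + 26\right) \left(-19\right) - 4871} = \frac{\left(-50 - \frac{66}{53}\right) - 2156}{55 \left(-19\right) - 4871} = \frac{\left(-50 - \frac{66}{53}\right) - 2156}{-1045 - 4871} = \frac{- \frac{2716}{53} - 2156}{-5916} = \left(- \frac{116984}{53}\right) \left(- \frac{1}{5916}\right) = \frac{29246}{78387}$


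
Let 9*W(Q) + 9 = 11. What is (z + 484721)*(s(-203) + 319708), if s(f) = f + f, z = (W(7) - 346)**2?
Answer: 192948857190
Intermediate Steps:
W(Q) = 2/9 (W(Q) = -1 + (1/9)*11 = -1 + 11/9 = 2/9)
z = 9684544/81 (z = (2/9 - 346)**2 = (-3112/9)**2 = 9684544/81 ≈ 1.1956e+5)
s(f) = 2*f
(z + 484721)*(s(-203) + 319708) = (9684544/81 + 484721)*(2*(-203) + 319708) = 48946945*(-406 + 319708)/81 = (48946945/81)*319302 = 192948857190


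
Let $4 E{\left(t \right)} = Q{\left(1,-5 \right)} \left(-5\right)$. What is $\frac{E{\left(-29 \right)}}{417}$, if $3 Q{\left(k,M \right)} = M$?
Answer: $\frac{25}{5004} \approx 0.004996$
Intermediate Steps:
$Q{\left(k,M \right)} = \frac{M}{3}$
$E{\left(t \right)} = \frac{25}{12}$ ($E{\left(t \right)} = \frac{\frac{1}{3} \left(-5\right) \left(-5\right)}{4} = \frac{\left(- \frac{5}{3}\right) \left(-5\right)}{4} = \frac{1}{4} \cdot \frac{25}{3} = \frac{25}{12}$)
$\frac{E{\left(-29 \right)}}{417} = \frac{25}{12 \cdot 417} = \frac{25}{12} \cdot \frac{1}{417} = \frac{25}{5004}$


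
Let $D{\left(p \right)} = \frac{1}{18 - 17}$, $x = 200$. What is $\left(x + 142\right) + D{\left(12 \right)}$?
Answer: $343$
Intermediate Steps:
$D{\left(p \right)} = 1$ ($D{\left(p \right)} = 1^{-1} = 1$)
$\left(x + 142\right) + D{\left(12 \right)} = \left(200 + 142\right) + 1 = 342 + 1 = 343$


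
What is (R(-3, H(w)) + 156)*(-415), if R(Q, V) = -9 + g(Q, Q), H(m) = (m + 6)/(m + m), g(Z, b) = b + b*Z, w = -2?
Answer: -63495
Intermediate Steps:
g(Z, b) = b + Z*b
H(m) = (6 + m)/(2*m) (H(m) = (6 + m)/((2*m)) = (6 + m)*(1/(2*m)) = (6 + m)/(2*m))
R(Q, V) = -9 + Q*(1 + Q)
(R(-3, H(w)) + 156)*(-415) = ((-9 - 3*(1 - 3)) + 156)*(-415) = ((-9 - 3*(-2)) + 156)*(-415) = ((-9 + 6) + 156)*(-415) = (-3 + 156)*(-415) = 153*(-415) = -63495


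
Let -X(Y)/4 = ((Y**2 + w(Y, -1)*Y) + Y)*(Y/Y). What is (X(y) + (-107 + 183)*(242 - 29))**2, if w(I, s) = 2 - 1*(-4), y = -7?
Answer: 262051344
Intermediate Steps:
w(I, s) = 6 (w(I, s) = 2 + 4 = 6)
X(Y) = -28*Y - 4*Y**2 (X(Y) = -4*((Y**2 + 6*Y) + Y)*Y/Y = -4*(Y**2 + 7*Y) = -28*Y - 4*Y**2)
(X(y) + (-107 + 183)*(242 - 29))**2 = (-4*(-7)*(7 - 7) + (-107 + 183)*(242 - 29))**2 = (-4*(-7)*0 + 76*213)**2 = (0 + 16188)**2 = 16188**2 = 262051344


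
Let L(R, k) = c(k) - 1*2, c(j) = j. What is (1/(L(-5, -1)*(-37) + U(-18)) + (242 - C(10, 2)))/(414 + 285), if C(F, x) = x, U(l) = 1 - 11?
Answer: 24241/70599 ≈ 0.34336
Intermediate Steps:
U(l) = -10
L(R, k) = -2 + k (L(R, k) = k - 1*2 = k - 2 = -2 + k)
(1/(L(-5, -1)*(-37) + U(-18)) + (242 - C(10, 2)))/(414 + 285) = (1/((-2 - 1)*(-37) - 10) + (242 - 1*2))/(414 + 285) = (1/(-3*(-37) - 10) + (242 - 2))/699 = (1/(111 - 10) + 240)*(1/699) = (1/101 + 240)*(1/699) = (24241/101)*(1/699) = 24241/70599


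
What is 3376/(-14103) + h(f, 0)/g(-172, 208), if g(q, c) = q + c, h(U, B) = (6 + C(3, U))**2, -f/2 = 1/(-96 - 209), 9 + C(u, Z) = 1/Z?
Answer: 46679117/75216 ≈ 620.60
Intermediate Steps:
C(u, Z) = -9 + 1/Z
f = 2/305 (f = -2/(-96 - 209) = -2/(-305) = -2*(-1/305) = 2/305 ≈ 0.0065574)
h(U, B) = (-3 + 1/U)**2 (h(U, B) = (6 + (-9 + 1/U))**2 = (-3 + 1/U)**2)
g(q, c) = c + q
3376/(-14103) + h(f, 0)/g(-172, 208) = 3376/(-14103) + ((1 - 3*2/305)**2/(2/305)**2)/(208 - 172) = 3376*(-1/14103) + (93025*(1 - 6/305)**2/4)/36 = -3376/14103 + (93025*(299/305)**2/4)*(1/36) = -3376/14103 + ((93025/4)*(89401/93025))*(1/36) = -3376/14103 + (89401/4)*(1/36) = -3376/14103 + 89401/144 = 46679117/75216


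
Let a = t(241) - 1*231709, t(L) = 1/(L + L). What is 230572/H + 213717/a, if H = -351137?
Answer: -61922324689942/39216292358969 ≈ -1.5790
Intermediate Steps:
t(L) = 1/(2*L)
a = -111683737/482 (a = (½)/241 - 1*231709 = (½)*(1/241) - 231709 = 1/482 - 231709 = -111683737/482 ≈ -2.3171e+5)
230572/H + 213717/a = 230572/(-351137) + 213717/(-111683737/482) = 230572*(-1/351137) + 213717*(-482/111683737) = -230572/351137 - 103011594/111683737 = -61922324689942/39216292358969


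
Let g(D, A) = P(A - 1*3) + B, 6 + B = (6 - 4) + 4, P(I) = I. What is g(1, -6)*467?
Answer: -4203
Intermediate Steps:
B = 0 (B = -6 + ((6 - 4) + 4) = -6 + (2 + 4) = -6 + 6 = 0)
g(D, A) = -3 + A (g(D, A) = (A - 1*3) + 0 = (A - 3) + 0 = (-3 + A) + 0 = -3 + A)
g(1, -6)*467 = (-3 - 6)*467 = -9*467 = -4203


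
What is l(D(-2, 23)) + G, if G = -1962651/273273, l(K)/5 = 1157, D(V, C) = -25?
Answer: 526307218/91091 ≈ 5777.8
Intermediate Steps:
l(K) = 5785 (l(K) = 5*1157 = 5785)
G = -654217/91091 (G = -1962651*1/273273 = -654217/91091 ≈ -7.1820)
l(D(-2, 23)) + G = 5785 - 654217/91091 = 526307218/91091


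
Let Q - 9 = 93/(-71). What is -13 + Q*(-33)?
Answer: -18941/71 ≈ -266.77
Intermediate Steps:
Q = 546/71 (Q = 9 + 93/(-71) = 9 + 93*(-1/71) = 9 - 93/71 = 546/71 ≈ 7.6901)
-13 + Q*(-33) = -13 + (546/71)*(-33) = -13 - 18018/71 = -18941/71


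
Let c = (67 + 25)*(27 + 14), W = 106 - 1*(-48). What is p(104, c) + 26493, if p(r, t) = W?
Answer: 26647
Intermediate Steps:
W = 154 (W = 106 + 48 = 154)
c = 3772 (c = 92*41 = 3772)
p(r, t) = 154
p(104, c) + 26493 = 154 + 26493 = 26647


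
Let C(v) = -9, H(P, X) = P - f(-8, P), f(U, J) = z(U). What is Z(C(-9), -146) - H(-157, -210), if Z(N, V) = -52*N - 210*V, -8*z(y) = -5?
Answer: 250285/8 ≈ 31286.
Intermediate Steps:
z(y) = 5/8 (z(y) = -1/8*(-5) = 5/8)
f(U, J) = 5/8
H(P, X) = -5/8 + P (H(P, X) = P - 1*5/8 = P - 5/8 = -5/8 + P)
Z(N, V) = -210*V - 52*N
Z(C(-9), -146) - H(-157, -210) = (-210*(-146) - 52*(-9)) - (-5/8 - 157) = (30660 + 468) - 1*(-1261/8) = 31128 + 1261/8 = 250285/8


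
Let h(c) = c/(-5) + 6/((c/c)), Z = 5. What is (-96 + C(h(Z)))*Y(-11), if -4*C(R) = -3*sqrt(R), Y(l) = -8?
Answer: 768 - 6*sqrt(5) ≈ 754.58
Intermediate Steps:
h(c) = 6 - c/5 (h(c) = c*(-1/5) + 6/1 = -c/5 + 6*1 = -c/5 + 6 = 6 - c/5)
C(R) = 3*sqrt(R)/4 (C(R) = -(-1)*3*sqrt(R)/4 = -(-3)*sqrt(R)/4 = 3*sqrt(R)/4)
(-96 + C(h(Z)))*Y(-11) = (-96 + 3*sqrt(6 - 1/5*5)/4)*(-8) = (-96 + 3*sqrt(6 - 1)/4)*(-8) = (-96 + 3*sqrt(5)/4)*(-8) = 768 - 6*sqrt(5)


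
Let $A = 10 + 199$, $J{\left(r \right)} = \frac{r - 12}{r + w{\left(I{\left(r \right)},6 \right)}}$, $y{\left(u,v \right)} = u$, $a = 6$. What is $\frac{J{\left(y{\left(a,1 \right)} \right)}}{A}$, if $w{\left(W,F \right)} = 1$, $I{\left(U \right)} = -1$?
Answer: $- \frac{6}{1463} \approx -0.0041012$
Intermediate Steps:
$J{\left(r \right)} = \frac{-12 + r}{1 + r}$ ($J{\left(r \right)} = \frac{r - 12}{r + 1} = \frac{-12 + r}{1 + r}$)
$A = 209$
$\frac{J{\left(y{\left(a,1 \right)} \right)}}{A} = \frac{\frac{1}{1 + 6} \left(-12 + 6\right)}{209} = \frac{1}{7} \left(-6\right) \frac{1}{209} = \left(- \frac{6}{7}\right) \frac{1}{209} = - \frac{6}{1463}$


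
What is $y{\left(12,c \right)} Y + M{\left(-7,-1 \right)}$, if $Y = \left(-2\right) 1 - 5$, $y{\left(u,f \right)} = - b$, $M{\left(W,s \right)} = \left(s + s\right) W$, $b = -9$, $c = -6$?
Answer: $-49$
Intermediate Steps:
$M{\left(W,s \right)} = 2 W s$ ($M{\left(W,s \right)} = 2 s W = 2 W s$)
$y{\left(u,f \right)} = 9$ ($y{\left(u,f \right)} = \left(-1\right) \left(-9\right) = 9$)
$Y = -7$ ($Y = -2 - 5 = -7$)
$y{\left(12,c \right)} Y + M{\left(-7,-1 \right)} = 9 \left(-7\right) + 2 \left(-7\right) \left(-1\right) = -63 + 14 = -49$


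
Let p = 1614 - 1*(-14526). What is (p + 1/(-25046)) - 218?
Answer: 398782411/25046 ≈ 15922.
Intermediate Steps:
p = 16140 (p = 1614 + 14526 = 16140)
(p + 1/(-25046)) - 218 = (16140 + 1/(-25046)) - 218 = (16140 - 1/25046) - 218 = 404242439/25046 - 218 = 398782411/25046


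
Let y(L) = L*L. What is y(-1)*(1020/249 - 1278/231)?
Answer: -9178/6391 ≈ -1.4361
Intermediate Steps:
y(L) = L²
y(-1)*(1020/249 - 1278/231) = (-1)²*(1020/249 - 1278/231) = 1*(1020*(1/249) - 1278*1/231) = 1*(340/83 - 426/77) = 1*(-9178/6391) = -9178/6391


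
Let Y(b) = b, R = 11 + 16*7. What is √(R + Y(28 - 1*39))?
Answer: 4*√7 ≈ 10.583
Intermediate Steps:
R = 123 (R = 11 + 112 = 123)
√(R + Y(28 - 1*39)) = √(123 + (28 - 1*39)) = √(123 + (28 - 39)) = √(123 - 11) = √112 = 4*√7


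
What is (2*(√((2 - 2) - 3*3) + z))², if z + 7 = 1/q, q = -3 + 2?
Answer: 220 - 192*I ≈ 220.0 - 192.0*I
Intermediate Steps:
q = -1
z = -8 (z = -7 + 1/(-1) = -7 - 1 = -8)
(2*(√((2 - 2) - 3*3) + z))² = (2*(√((2 - 2) - 3*3) - 8))² = (2*(√(0 - 9) - 8))² = (2*(√(-9) - 8))² = (2*(3*I - 8))² = (2*(-8 + 3*I))² = (-16 + 6*I)²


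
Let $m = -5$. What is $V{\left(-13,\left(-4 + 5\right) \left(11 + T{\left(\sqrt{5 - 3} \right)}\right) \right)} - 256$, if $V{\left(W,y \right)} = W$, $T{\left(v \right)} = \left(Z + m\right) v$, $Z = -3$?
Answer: $-269$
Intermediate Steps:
$T{\left(v \right)} = - 8 v$ ($T{\left(v \right)} = \left(-3 - 5\right) v = - 8 v$)
$V{\left(-13,\left(-4 + 5\right) \left(11 + T{\left(\sqrt{5 - 3} \right)}\right) \right)} - 256 = -13 - 256 = -269$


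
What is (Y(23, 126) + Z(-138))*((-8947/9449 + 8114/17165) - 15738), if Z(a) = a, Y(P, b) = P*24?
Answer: -1056799559076786/162192085 ≈ -6.5157e+6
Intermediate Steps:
Y(P, b) = 24*P
(Y(23, 126) + Z(-138))*((-8947/9449 + 8114/17165) - 15738) = (24*23 - 138)*((-8947/9449 + 8114/17165) - 15738) = (552 - 138)*((-8947*1/9449 + 8114*(1/17165)) - 15738) = 414*((-8947/9449 + 8114/17165) - 15738) = 414*(-76906069/162192085 - 15738) = 414*(-2552655939799/162192085) = -1056799559076786/162192085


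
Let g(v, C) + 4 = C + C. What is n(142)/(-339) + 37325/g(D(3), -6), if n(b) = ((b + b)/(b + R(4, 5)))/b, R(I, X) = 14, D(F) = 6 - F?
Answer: -493473833/211536 ≈ -2332.8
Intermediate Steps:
n(b) = 2/(14 + b) (n(b) = ((b + b)/(b + 14))/b = ((2*b)/(14 + b))/b = (2*b/(14 + b))/b = 2/(14 + b))
g(v, C) = -4 + 2*C (g(v, C) = -4 + (C + C) = -4 + 2*C)
n(142)/(-339) + 37325/g(D(3), -6) = (2/(14 + 142))/(-339) + 37325/(-4 + 2*(-6)) = (2/156)*(-1/339) + 37325/(-4 - 12) = (2*(1/156))*(-1/339) + 37325/(-16) = (1/78)*(-1/339) + 37325*(-1/16) = -1/26442 - 37325/16 = -493473833/211536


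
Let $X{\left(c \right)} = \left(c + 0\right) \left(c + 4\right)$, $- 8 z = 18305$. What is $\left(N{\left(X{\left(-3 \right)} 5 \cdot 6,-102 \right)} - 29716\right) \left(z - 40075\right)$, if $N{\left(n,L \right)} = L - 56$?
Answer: $\frac{5062223985}{4} \approx 1.2656 \cdot 10^{9}$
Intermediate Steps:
$z = - \frac{18305}{8}$ ($z = \left(- \frac{1}{8}\right) 18305 = - \frac{18305}{8} \approx -2288.1$)
$X{\left(c \right)} = c \left(4 + c\right)$
$N{\left(n,L \right)} = -56 + L$
$\left(N{\left(X{\left(-3 \right)} 5 \cdot 6,-102 \right)} - 29716\right) \left(z - 40075\right) = \left(\left(-56 - 102\right) - 29716\right) \left(- \frac{18305}{8} - 40075\right) = \left(-158 - 29716\right) \left(- \frac{338905}{8}\right) = \left(-29874\right) \left(- \frac{338905}{8}\right) = \frac{5062223985}{4}$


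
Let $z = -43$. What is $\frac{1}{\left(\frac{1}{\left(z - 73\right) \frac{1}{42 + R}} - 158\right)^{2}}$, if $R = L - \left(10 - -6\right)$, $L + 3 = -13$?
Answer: $\frac{3364}{84070561} \approx 4.0014 \cdot 10^{-5}$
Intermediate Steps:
$L = -16$ ($L = -3 - 13 = -16$)
$R = -32$ ($R = -16 - \left(10 - -6\right) = -16 - \left(10 + 6\right) = -16 - 16 = -32$)
$\frac{1}{\left(\frac{1}{\left(z - 73\right) \frac{1}{42 + R}} - 158\right)^{2}} = \frac{1}{\left(\frac{1}{\left(-43 - 73\right) \frac{1}{42 - 32}} - 158\right)^{2}} = \frac{1}{\left(\frac{1}{\left(-116\right) \frac{1}{10}} - 158\right)^{2}} = \frac{1}{\left(\frac{1}{- \frac{58}{5}} - 158\right)^{2}} = \frac{1}{\left(- \frac{5}{58} - 158\right)^{2}} = \frac{1}{\left(- \frac{9169}{58}\right)^{2}} = \frac{1}{\frac{84070561}{3364}} = \frac{3364}{84070561}$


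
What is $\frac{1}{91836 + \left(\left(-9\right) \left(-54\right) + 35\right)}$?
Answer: $\frac{1}{92357} \approx 1.0828 \cdot 10^{-5}$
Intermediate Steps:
$\frac{1}{91836 + \left(\left(-9\right) \left(-54\right) + 35\right)} = \frac{1}{91836 + \left(486 + 35\right)} = \frac{1}{91836 + 521} = \frac{1}{92357}$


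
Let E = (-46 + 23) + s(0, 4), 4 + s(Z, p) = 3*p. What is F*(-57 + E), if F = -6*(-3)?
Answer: -1296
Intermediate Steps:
s(Z, p) = -4 + 3*p
E = -15 (E = (-46 + 23) + (-4 + 3*4) = -23 + (-4 + 12) = -23 + 8 = -15)
F = 18
F*(-57 + E) = 18*(-57 - 15) = 18*(-72) = -1296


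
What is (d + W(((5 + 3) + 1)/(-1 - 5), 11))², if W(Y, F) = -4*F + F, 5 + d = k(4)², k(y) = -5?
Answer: 169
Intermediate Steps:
d = 20 (d = -5 + (-5)² = -5 + 25 = 20)
W(Y, F) = -3*F
(d + W(((5 + 3) + 1)/(-1 - 5), 11))² = (20 - 3*11)² = (20 - 33)² = (-13)² = 169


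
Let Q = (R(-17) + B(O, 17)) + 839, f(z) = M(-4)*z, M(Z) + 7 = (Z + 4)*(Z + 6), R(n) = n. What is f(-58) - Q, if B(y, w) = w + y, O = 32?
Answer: -465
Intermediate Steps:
M(Z) = -7 + (4 + Z)*(6 + Z) (M(Z) = -7 + (Z + 4)*(Z + 6) = -7 + (4 + Z)*(6 + Z))
f(z) = -7*z (f(z) = (17 + (-4)² + 10*(-4))*z = (17 + 16 - 40)*z = -7*z)
Q = 871 (Q = (-17 + (17 + 32)) + 839 = (-17 + 49) + 839 = 32 + 839 = 871)
f(-58) - Q = -7*(-58) - 1*871 = 406 - 871 = -465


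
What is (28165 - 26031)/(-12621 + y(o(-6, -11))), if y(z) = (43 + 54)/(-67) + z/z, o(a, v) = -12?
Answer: -142978/845637 ≈ -0.16908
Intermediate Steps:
y(z) = -30/67 (y(z) = 97*(-1/67) + 1 = -97/67 + 1 = -30/67)
(28165 - 26031)/(-12621 + y(o(-6, -11))) = (28165 - 26031)/(-12621 - 30/67) = 2134/(-845637/67) = 2134*(-67/845637) = -142978/845637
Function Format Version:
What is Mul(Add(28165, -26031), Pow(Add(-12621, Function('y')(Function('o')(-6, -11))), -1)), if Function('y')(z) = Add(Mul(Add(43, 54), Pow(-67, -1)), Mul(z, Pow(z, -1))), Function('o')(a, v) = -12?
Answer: Rational(-142978, 845637) ≈ -0.16908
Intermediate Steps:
Function('y')(z) = Rational(-30, 67) (Function('y')(z) = Add(Mul(97, Rational(-1, 67)), 1) = Add(Rational(-97, 67), 1) = Rational(-30, 67))
Mul(Add(28165, -26031), Pow(Add(-12621, Function('y')(Function('o')(-6, -11))), -1)) = Mul(Add(28165, -26031), Pow(Add(-12621, Rational(-30, 67)), -1)) = Mul(2134, Pow(Rational(-845637, 67), -1)) = Mul(2134, Rational(-67, 845637)) = Rational(-142978, 845637)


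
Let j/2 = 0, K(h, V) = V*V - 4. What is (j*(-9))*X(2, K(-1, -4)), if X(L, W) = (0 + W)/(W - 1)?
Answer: 0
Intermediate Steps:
K(h, V) = -4 + V**2 (K(h, V) = V**2 - 4 = -4 + V**2)
j = 0 (j = 2*0 = 0)
X(L, W) = W/(-1 + W)
(j*(-9))*X(2, K(-1, -4)) = (0*(-9))*((-4 + (-4)**2)/(-1 + (-4 + (-4)**2))) = 0*((-4 + 16)/(-1 + (-4 + 16))) = 0*(12/(-1 + 12)) = 0*(12/11) = 0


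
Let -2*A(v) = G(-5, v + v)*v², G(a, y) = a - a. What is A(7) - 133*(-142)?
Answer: 18886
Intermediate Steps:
G(a, y) = 0
A(v) = 0 (A(v) = -0*v² = -½*0 = 0)
A(7) - 133*(-142) = 0 - 133*(-142) = 0 + 18886 = 18886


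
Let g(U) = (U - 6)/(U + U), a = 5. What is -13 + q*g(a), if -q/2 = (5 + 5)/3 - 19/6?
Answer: -389/30 ≈ -12.967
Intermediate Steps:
q = -1/3 (q = -2*((5 + 5)/3 - 19/6) = -2*(10*(1/3) - 19*1/6) = -2*(10/3 - 19/6) = -2*1/6 = -1/3 ≈ -0.33333)
g(U) = (-6 + U)/(2*U) (g(U) = (-6 + U)/((2*U)) = (-6 + U)*(1/(2*U)) = (-6 + U)/(2*U))
-13 + q*g(a) = -13 - (-6 + 5)/(6*5) = -13 - (-1)/(6*5) = -13 - 1/3*(-1/10) = -13 + 1/30 = -389/30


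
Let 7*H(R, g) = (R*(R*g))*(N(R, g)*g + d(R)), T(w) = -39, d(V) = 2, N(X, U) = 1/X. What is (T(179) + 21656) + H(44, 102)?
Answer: 1004039/7 ≈ 1.4343e+5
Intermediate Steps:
H(R, g) = g*R²*(2 + g/R)/7 (H(R, g) = ((R*(R*g))*(g/R + 2))/7 = ((g*R²)*(g/R + 2))/7 = ((g*R²)*(2 + g/R))/7 = (g*R²*(2 + g/R))/7 = g*R²*(2 + g/R)/7)
(T(179) + 21656) + H(44, 102) = (-39 + 21656) + (⅐)*44*102*(102 + 2*44) = 21617 + (⅐)*44*102*(102 + 88) = 21617 + (⅐)*44*102*190 = 21617 + 852720/7 = 1004039/7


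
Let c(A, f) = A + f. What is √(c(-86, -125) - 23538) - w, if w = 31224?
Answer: -31224 + I*√23749 ≈ -31224.0 + 154.11*I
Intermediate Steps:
√(c(-86, -125) - 23538) - w = √((-86 - 125) - 23538) - 1*31224 = √(-211 - 23538) - 31224 = √(-23749) - 31224 = I*√23749 - 31224 = -31224 + I*√23749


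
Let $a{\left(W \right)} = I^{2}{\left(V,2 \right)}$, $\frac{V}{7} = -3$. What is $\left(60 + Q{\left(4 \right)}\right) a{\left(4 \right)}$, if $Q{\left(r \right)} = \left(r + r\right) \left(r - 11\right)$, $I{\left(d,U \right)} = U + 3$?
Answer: $100$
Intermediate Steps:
$V = -21$ ($V = 7 \left(-3\right) = -21$)
$I{\left(d,U \right)} = 3 + U$
$Q{\left(r \right)} = 2 r \left(-11 + r\right)$
$a{\left(W \right)} = 25$ ($a{\left(W \right)} = \left(3 + 2\right)^{2} = 5^{2} = 25$)
$\left(60 + Q{\left(4 \right)}\right) a{\left(4 \right)} = \left(60 + 2 \cdot 4 \left(-11 + 4\right)\right) 25 = \left(60 + 2 \cdot 4 \left(-7\right)\right) 25 = \left(60 - 56\right) 25 = 4 \cdot 25 = 100$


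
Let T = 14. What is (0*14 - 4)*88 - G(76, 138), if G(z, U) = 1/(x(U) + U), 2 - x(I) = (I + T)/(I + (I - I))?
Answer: -3373637/9584 ≈ -352.01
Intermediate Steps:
x(I) = 2 - (14 + I)/I (x(I) = 2 - (I + 14)/(I + (I - I)) = 2 - (14 + I)/(I + 0) = 2 - (14 + I)/I)
G(z, U) = 1/(U + (-14 + U)/U) (G(z, U) = 1/((-14 + U)/U + U) = 1/(U + (-14 + U)/U))
(0*14 - 4)*88 - G(76, 138) = (0*14 - 4)*88 - 138/(-14 + 138 + 138²) = (0 - 4)*88 - 138/(-14 + 138 + 19044) = -4*88 - 138/19168 = -352 - 138/19168 = -352 - 1*69/9584 = -352 - 69/9584 = -3373637/9584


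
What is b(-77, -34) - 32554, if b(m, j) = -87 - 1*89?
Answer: -32730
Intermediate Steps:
b(m, j) = -176 (b(m, j) = -87 - 89 = -176)
b(-77, -34) - 32554 = -176 - 32554 = -32730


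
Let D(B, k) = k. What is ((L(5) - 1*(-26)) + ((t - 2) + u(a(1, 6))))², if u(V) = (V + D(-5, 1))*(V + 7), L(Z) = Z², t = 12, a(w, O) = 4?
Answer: 13456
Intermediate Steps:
u(V) = (1 + V)*(7 + V) (u(V) = (V + 1)*(V + 7) = (1 + V)*(7 + V))
((L(5) - 1*(-26)) + ((t - 2) + u(a(1, 6))))² = ((5² - 1*(-26)) + ((12 - 2) + (7 + 4² + 8*4)))² = ((25 + 26) + (10 + (7 + 16 + 32)))² = (51 + (10 + 55))² = (51 + 65)² = 116² = 13456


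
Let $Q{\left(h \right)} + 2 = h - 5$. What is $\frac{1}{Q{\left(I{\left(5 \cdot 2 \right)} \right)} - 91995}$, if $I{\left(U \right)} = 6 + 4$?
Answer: $- \frac{1}{91992} \approx -1.0871 \cdot 10^{-5}$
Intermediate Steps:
$I{\left(U \right)} = 10$
$Q{\left(h \right)} = -7 + h$ ($Q{\left(h \right)} = -2 + \left(h - 5\right) = -2 + \left(-5 + h\right) = -7 + h$)
$\frac{1}{Q{\left(I{\left(5 \cdot 2 \right)} \right)} - 91995} = \frac{1}{\left(-7 + 10\right) - 91995} = \frac{1}{3 - 91995} = \frac{1}{-91992} = - \frac{1}{91992}$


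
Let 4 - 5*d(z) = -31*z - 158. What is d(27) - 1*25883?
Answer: -128416/5 ≈ -25683.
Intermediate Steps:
d(z) = 162/5 + 31*z/5 (d(z) = ⅘ - (-31*z - 158)/5 = ⅘ - (-158 - 31*z)/5 = ⅘ + (158/5 + 31*z/5) = 162/5 + 31*z/5)
d(27) - 1*25883 = (162/5 + (31/5)*27) - 1*25883 = (162/5 + 837/5) - 25883 = 999/5 - 25883 = -128416/5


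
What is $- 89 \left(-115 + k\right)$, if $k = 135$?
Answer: $-1780$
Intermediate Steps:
$- 89 \left(-115 + k\right) = - 89 \left(-115 + 135\right) = \left(-89\right) 20 = -1780$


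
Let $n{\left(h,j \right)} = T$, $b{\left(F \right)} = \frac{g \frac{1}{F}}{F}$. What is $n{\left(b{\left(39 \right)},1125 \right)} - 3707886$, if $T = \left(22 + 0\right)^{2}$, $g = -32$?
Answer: $-3707402$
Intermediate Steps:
$T = 484$ ($T = 22^{2} = 484$)
$b{\left(F \right)} = - \frac{32}{F^{2}}$ ($b{\left(F \right)} = \frac{\left(-32\right) \frac{1}{F}}{F} = - \frac{32}{F^{2}}$)
$n{\left(h,j \right)} = 484$
$n{\left(b{\left(39 \right)},1125 \right)} - 3707886 = 484 - 3707886 = -3707402$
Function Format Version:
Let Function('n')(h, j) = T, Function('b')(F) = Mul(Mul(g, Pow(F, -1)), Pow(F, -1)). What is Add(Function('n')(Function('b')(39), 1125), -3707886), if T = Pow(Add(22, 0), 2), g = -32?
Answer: -3707402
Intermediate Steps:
T = 484 (T = Pow(22, 2) = 484)
Function('b')(F) = Mul(-32, Pow(F, -2)) (Function('b')(F) = Mul(Mul(-32, Pow(F, -1)), Pow(F, -1)) = Mul(-32, Pow(F, -2)))
Function('n')(h, j) = 484
Add(Function('n')(Function('b')(39), 1125), -3707886) = Add(484, -3707886) = -3707402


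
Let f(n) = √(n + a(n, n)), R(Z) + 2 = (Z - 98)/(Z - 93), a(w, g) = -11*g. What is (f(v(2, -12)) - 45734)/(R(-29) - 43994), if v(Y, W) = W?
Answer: 5579548/5367385 - 244*√30/5367385 ≈ 1.0393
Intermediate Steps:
R(Z) = -2 + (-98 + Z)/(-93 + Z) (R(Z) = -2 + (Z - 98)/(Z - 93) = -2 + (-98 + Z)/(-93 + Z))
f(n) = √10*√(-n) (f(n) = √(n - 11*n) = √(-10*n) = √10*√(-n))
(f(v(2, -12)) - 45734)/(R(-29) - 43994) = (√10*√(-1*(-12)) - 45734)/((88 - 1*(-29))/(-93 - 29) - 43994) = (√10*√12 - 45734)/((88 + 29)/(-122) - 43994) = (√10*(2*√3) - 45734)/(-1/122*117 - 43994) = (2*√30 - 45734)/(-117/122 - 43994) = (-45734 + 2*√30)/(-5367385/122) = (-45734 + 2*√30)*(-122/5367385) = 5579548/5367385 - 244*√30/5367385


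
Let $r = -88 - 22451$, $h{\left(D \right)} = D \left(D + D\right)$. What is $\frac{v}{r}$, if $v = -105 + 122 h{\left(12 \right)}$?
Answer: $- \frac{11677}{7513} \approx -1.5542$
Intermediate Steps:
$h{\left(D \right)} = 2 D^{2}$ ($h{\left(D \right)} = D 2 D = 2 D^{2}$)
$r = -22539$ ($r = -88 - 22451 = -22539$)
$v = 35031$ ($v = -105 + 122 \cdot 2 \cdot 12^{2} = -105 + 122 \cdot 2 \cdot 144 = -105 + 122 \cdot 288 = -105 + 35136 = 35031$)
$\frac{v}{r} = \frac{35031}{-22539} = 35031 \left(- \frac{1}{22539}\right) = - \frac{11677}{7513}$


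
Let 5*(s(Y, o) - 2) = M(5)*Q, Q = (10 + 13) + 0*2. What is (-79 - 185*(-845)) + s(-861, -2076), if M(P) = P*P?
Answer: 156363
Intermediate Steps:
Q = 23 (Q = 23 + 0 = 23)
M(P) = P²
s(Y, o) = 117 (s(Y, o) = 2 + (5²*23)/5 = 2 + (25*23)/5 = 2 + (⅕)*575 = 2 + 115 = 117)
(-79 - 185*(-845)) + s(-861, -2076) = (-79 - 185*(-845)) + 117 = (-79 + 156325) + 117 = 156246 + 117 = 156363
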